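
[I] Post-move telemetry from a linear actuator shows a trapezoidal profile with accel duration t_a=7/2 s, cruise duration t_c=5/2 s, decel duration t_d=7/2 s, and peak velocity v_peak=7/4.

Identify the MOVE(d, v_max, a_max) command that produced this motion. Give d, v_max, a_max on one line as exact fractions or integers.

d=21/2 v_max=7/4 a_max=1/2

a_max = (7/4)/(7/2) = 1/2
d_a = ½·7/4·7/2 = 49/16; d_c = 7/4·5/2 = 35/8
d = 2·49/16 + 35/8 = 21/2
t_c = 5/2 > 0 → v_max = v_peak = 7/4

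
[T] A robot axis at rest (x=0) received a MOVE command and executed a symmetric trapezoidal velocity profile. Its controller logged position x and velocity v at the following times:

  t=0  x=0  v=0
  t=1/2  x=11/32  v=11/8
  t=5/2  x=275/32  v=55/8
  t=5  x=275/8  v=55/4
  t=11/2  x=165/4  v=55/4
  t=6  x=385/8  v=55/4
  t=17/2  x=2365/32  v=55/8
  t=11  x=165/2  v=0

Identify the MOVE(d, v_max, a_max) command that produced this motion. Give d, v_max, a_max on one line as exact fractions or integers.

d=165/2 v_max=55/4 a_max=11/4

final state: t=11, x=165/2, v=0 → d = 165/2
a_max = (11/8−0)/(1/2−0) = 11/4
max v = 55/4 over t∈[5,6] → v_max = 55/4
check: 55/4·(5+1) = 165/2 ✓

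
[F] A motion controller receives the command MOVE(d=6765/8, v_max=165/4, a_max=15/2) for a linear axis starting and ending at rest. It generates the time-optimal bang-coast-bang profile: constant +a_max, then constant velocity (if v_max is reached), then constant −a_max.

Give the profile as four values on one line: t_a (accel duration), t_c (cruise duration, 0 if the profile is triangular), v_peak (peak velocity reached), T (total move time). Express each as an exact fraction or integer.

vₘ²/aₘ = (165/4)²/(15/2) = 1815/8
6765/8 ≥ 1815/8 → trapezoidal
t_a = (165/4)/(15/2) = 11/2; v_peak = 165/4
d_cruise = 6765/8 − 1815/8 = 2475/4; t_c = (2475/4)/(165/4) = 15
T = 2·11/2 + 15 = 26

t_a=11/2 t_c=15 v_peak=165/4 T=26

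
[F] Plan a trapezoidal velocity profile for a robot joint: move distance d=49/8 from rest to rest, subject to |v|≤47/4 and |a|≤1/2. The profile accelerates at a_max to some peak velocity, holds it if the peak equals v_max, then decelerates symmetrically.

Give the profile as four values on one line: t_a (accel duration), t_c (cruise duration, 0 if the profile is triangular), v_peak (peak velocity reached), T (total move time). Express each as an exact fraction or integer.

t_a=7/2 t_c=0 v_peak=7/4 T=7

v_max²/a_max = (47/4)²/(1/2) = 2209/8
49/8 < 2209/8 so t_c = 0
v_peak = √(49/8·1/2) = √(49/16) = 7/4
t_a = (7/4)/(1/2) = 7/2; t_c = 0
T = 2·7/2 = 7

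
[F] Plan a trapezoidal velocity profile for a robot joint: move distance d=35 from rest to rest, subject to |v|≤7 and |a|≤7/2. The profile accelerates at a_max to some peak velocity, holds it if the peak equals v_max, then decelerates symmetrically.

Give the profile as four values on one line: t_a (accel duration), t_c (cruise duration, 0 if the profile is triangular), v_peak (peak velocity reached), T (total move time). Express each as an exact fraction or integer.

v_max²/a_max = 7²/(7/2) = 14
35 ≥ 14 → trapezoidal
t_a = 7/(7/2) = 2; v_peak = 7
d_cruise = 35 − 14 = 21; t_c = 21/7 = 3
T = 2·2 + 3 = 7

t_a=2 t_c=3 v_peak=7 T=7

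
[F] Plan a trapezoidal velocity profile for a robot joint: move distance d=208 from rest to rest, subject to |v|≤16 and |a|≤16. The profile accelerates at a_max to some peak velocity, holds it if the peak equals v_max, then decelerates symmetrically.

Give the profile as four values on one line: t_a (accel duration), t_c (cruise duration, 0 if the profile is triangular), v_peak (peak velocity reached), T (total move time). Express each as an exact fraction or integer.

t_a=1 t_c=12 v_peak=16 T=14

(v_max)²/a_max = 16²/16 = 16
208 ≥ 16 so v_max reached
t_a = 16/16 = 1; v_peak = 16
d_cruise = 208 − 16 = 192; t_c = 192/16 = 12
T = 2·1 + 12 = 14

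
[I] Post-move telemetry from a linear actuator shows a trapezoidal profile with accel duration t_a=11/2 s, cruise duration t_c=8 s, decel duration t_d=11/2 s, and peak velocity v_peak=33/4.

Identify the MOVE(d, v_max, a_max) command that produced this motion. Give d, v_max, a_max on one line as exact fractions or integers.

a_max = (33/4)/(11/2) = 3/2
d_a = ½·33/4·11/2 = 363/16; d_c = 33/4·8 = 66
d = 2·363/16 + 66 = 891/8
t_c = 8 > 0 ⇒ limit active, v_max = 33/4

d=891/8 v_max=33/4 a_max=3/2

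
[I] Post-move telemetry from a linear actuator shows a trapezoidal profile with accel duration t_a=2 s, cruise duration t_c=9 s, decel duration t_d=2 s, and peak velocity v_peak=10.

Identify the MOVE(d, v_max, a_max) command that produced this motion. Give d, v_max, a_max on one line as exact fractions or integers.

a_max = 10/2 = 5
d_a = ½·10·2 = 10; d_c = 10·9 = 90
d = 2·10 + 90 = 110
t_c = 9 > 0 so v_max = 10

d=110 v_max=10 a_max=5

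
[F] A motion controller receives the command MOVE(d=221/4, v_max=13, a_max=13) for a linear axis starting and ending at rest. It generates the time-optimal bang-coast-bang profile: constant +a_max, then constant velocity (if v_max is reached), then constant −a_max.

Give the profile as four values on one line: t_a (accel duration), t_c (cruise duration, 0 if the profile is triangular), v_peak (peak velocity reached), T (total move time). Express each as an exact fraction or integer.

vₘ²/aₘ = 13²/13 = 13
221/4 ≥ 13 so v_max reached
t_a = 13/13 = 1; v_peak = 13
d_cruise = 221/4 − 13 = 169/4; t_c = (169/4)/13 = 13/4
T = 2·1 + 13/4 = 21/4

t_a=1 t_c=13/4 v_peak=13 T=21/4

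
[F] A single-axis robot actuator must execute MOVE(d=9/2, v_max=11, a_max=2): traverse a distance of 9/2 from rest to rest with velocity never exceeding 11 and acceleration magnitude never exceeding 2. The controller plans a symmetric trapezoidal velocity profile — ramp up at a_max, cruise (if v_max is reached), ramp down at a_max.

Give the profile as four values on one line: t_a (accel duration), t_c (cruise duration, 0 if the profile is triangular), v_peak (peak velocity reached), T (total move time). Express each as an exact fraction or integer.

t_a=3/2 t_c=0 v_peak=3 T=3

v_max²/a_max = 11²/2 = 121/2
9/2 < 121/2 → triangular
v_peak = √(9/2·2) = √9 = 3
t_a = 3/2; t_c = 0
T = 2·3/2 = 3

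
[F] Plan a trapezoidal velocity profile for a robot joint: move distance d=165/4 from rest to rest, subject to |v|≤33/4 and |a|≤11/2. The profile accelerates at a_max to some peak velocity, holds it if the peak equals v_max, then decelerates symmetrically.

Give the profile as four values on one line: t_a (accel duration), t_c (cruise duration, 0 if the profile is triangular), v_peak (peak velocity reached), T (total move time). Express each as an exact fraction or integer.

(v_max)²/a_max = (33/4)²/(11/2) = 99/8
165/4 ≥ 99/8 so v_max reached
t_a = (33/4)/(11/2) = 3/2; v_peak = 33/4
d_cruise = 165/4 − 99/8 = 231/8; t_c = (231/8)/(33/4) = 7/2
T = 2·3/2 + 7/2 = 13/2

t_a=3/2 t_c=7/2 v_peak=33/4 T=13/2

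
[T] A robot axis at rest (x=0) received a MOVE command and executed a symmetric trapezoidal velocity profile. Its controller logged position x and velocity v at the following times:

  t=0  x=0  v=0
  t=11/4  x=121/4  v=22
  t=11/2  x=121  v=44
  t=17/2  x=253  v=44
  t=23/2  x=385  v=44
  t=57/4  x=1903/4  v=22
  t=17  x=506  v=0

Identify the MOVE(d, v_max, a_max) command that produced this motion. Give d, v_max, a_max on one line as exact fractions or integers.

d=506 v_max=44 a_max=8

final state: t=17, x=506, v=0 → d = 506
a_max = (22−0)/(11/4−0) = 8
max v = 44 over t∈[11/2,23/2] → v_max = 44
check: 44·(11/2+6) = 506 ✓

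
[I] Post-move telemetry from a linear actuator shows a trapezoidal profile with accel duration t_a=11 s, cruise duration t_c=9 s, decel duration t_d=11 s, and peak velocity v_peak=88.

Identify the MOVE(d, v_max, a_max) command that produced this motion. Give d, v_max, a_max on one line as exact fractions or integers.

a_max = 88/11 = 8
d_a = ½·88·11 = 484; d_c = 88·9 = 792
d = 2·484 + 792 = 1760
t_c = 9 > 0 ⇒ limit active, v_max = 88

d=1760 v_max=88 a_max=8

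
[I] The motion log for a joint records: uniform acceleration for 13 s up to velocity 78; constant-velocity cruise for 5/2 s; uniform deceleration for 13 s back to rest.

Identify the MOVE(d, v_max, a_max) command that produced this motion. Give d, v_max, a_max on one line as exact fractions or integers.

d=1209 v_max=78 a_max=6

a_max = 78/13 = 6
d_a = ½·78·13 = 507; d_c = 78·5/2 = 195
d = 2·507 + 195 = 1209
t_c = 5/2 > 0 ⇒ limit active, v_max = 78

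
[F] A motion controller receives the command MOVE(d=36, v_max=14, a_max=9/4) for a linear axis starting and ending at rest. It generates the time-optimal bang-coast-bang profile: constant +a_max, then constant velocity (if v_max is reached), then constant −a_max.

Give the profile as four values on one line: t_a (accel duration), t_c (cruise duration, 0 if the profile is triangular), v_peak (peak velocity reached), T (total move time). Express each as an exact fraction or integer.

t_a=4 t_c=0 v_peak=9 T=8

vₘ²/aₘ = 14²/(9/4) = 784/9
36 < 784/9 → triangular
v_peak = √(36·9/4) = √81 = 9
t_a = 9/(9/4) = 4; t_c = 0
T = 2·4 = 8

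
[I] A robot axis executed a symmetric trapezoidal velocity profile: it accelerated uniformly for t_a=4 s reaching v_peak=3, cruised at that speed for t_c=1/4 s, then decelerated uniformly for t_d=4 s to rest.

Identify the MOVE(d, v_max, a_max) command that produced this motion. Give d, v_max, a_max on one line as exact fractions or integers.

a_max = 3/4
d_a = ½·3·4 = 6; d_c = 3·1/4 = 3/4
d = 2·6 + 3/4 = 51/4
t_c = 1/4 > 0 ⇒ limit active, v_max = 3

d=51/4 v_max=3 a_max=3/4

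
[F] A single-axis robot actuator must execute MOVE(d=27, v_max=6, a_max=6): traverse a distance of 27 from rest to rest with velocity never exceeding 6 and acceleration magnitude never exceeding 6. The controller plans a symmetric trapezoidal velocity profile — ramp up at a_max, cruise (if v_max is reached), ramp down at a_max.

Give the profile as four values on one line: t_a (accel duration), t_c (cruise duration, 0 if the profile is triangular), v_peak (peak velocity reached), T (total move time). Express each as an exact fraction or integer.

vₘ²/aₘ = 6²/6 = 6
27 ≥ 6 so v_max reached
t_a = 6/6 = 1; v_peak = 6
d_cruise = 27 − 6 = 21; t_c = 21/6 = 7/2
T = 2·1 + 7/2 = 11/2

t_a=1 t_c=7/2 v_peak=6 T=11/2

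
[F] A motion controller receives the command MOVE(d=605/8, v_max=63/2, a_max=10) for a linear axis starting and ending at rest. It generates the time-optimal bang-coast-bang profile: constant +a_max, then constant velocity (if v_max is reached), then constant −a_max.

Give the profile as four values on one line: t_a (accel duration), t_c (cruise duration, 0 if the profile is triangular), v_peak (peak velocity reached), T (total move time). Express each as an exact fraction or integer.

t_a=11/4 t_c=0 v_peak=55/2 T=11/2

v_max²/a_max = (63/2)²/10 = 3969/40
605/8 < 3969/40 ⇒ no cruise
v_peak = √(605/8·10) = √(3025/4) = 55/2
t_a = (55/2)/10 = 11/4; t_c = 0
T = 2·11/4 = 11/2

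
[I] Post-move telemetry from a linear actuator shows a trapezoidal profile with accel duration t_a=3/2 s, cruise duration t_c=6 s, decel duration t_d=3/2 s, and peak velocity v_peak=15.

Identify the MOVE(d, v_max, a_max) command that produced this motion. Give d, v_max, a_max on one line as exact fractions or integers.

a_max = 15/(3/2) = 10
d_a = ½·15·3/2 = 45/4; d_c = 15·6 = 90
d = 2·45/4 + 90 = 225/2
t_c = 6 > 0 ⇒ limit active, v_max = 15

d=225/2 v_max=15 a_max=10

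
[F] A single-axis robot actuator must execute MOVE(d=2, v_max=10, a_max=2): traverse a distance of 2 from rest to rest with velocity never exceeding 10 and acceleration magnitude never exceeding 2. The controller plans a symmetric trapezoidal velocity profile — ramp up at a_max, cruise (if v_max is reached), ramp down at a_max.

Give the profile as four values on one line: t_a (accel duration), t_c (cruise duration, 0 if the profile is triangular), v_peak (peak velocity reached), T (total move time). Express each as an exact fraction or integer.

t_a=1 t_c=0 v_peak=2 T=2

v_max²/a_max = 10²/2 = 50
2 < 50 ⇒ no cruise
v_peak = √(2·2) = √4 = 2
t_a = 2/2 = 1; t_c = 0
T = 2·1 = 2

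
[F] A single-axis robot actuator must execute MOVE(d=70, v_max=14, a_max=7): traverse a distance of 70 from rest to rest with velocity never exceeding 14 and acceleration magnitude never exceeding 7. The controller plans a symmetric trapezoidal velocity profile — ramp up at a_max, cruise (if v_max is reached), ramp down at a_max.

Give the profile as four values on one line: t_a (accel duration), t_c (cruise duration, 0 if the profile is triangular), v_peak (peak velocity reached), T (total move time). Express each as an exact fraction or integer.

vₘ²/aₘ = 14²/7 = 28
70 ≥ 28 ⇒ cruise phase
t_a = 14/7 = 2; v_peak = 14
d_cruise = 70 − 28 = 42; t_c = 42/14 = 3
T = 2·2 + 3 = 7

t_a=2 t_c=3 v_peak=14 T=7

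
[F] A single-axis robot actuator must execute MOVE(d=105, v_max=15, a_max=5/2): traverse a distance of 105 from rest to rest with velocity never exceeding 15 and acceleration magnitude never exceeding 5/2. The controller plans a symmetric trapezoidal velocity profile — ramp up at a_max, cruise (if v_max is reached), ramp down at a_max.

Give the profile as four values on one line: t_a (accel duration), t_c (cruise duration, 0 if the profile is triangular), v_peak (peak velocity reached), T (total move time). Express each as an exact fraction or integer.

t_a=6 t_c=1 v_peak=15 T=13

v_max²/a_max = 15²/(5/2) = 90
105 ≥ 90 → trapezoidal
t_a = 15/(5/2) = 6; v_peak = 15
d_cruise = 105 − 90 = 15; t_c = 15/15 = 1
T = 2·6 + 1 = 13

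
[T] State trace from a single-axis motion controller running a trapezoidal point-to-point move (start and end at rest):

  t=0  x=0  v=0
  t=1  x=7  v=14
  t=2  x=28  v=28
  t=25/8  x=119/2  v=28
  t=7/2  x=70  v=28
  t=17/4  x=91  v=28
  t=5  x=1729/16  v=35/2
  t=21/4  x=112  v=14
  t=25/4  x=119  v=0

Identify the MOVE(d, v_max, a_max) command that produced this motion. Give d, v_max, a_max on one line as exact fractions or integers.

d=119 v_max=28 a_max=14

final state: t=25/4, x=119, v=0 → d = 119
a_max = (14−0)/(1−0) = 14
max v = 28 over t∈[2,17/4] → v_max = 28
check: 28·(2+9/4) = 119 ✓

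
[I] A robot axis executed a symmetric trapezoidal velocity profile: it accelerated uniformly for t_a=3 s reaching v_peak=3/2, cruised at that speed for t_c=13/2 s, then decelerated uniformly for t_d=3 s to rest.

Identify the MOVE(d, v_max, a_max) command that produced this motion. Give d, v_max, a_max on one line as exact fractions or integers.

a_max = (3/2)/3 = 1/2
d_a = ½·3/2·3 = 9/4; d_c = 3/2·13/2 = 39/4
d = 2·9/4 + 39/4 = 57/4
t_c = 13/2 > 0 ⇒ limit active, v_max = 3/2

d=57/4 v_max=3/2 a_max=1/2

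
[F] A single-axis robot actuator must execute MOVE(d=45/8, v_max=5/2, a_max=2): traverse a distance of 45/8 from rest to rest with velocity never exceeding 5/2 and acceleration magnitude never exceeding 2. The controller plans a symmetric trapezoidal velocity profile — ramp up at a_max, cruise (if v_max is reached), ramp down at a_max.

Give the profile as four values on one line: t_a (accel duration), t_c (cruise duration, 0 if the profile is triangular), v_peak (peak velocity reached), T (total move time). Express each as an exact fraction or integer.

t_a=5/4 t_c=1 v_peak=5/2 T=7/2

v_max²/a_max = (5/2)²/2 = 25/8
45/8 ≥ 25/8 → trapezoidal
t_a = (5/2)/2 = 5/4; v_peak = 5/2
d_cruise = 45/8 − 25/8 = 5/2; t_c = (5/2)/(5/2) = 1
T = 2·5/4 + 1 = 7/2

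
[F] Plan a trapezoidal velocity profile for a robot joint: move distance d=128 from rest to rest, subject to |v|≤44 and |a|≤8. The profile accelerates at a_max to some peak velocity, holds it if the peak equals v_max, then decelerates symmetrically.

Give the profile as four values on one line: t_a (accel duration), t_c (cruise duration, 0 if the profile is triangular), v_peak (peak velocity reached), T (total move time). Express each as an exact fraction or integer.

t_a=4 t_c=0 v_peak=32 T=8

(v_max)²/a_max = 44²/8 = 242
128 < 242 ⇒ no cruise
v_peak = √(128·8) = √1024 = 32
t_a = 32/8 = 4; t_c = 0
T = 2·4 = 8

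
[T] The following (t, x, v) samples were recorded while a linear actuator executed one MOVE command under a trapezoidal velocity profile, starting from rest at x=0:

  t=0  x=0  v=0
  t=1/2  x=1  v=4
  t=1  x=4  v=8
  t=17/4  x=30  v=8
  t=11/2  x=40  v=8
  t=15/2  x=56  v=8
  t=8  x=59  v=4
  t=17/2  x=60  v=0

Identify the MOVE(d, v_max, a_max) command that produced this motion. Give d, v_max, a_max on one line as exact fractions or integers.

d=60 v_max=8 a_max=8

final state: t=17/2, x=60, v=0 → d = 60
a_max = (4−0)/(1/2−0) = 8
max v = 8 over t∈[1,15/2] → v_max = 8
check: 8·(1+13/2) = 60 ✓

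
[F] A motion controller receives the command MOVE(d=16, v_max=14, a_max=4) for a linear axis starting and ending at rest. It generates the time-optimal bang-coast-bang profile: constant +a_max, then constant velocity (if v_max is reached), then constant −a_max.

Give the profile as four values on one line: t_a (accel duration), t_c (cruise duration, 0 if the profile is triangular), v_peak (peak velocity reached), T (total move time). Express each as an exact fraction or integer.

t_a=2 t_c=0 v_peak=8 T=4

(v_max)²/a_max = 14²/4 = 49
16 < 49 so t_c = 0
v_peak = √(16·4) = √64 = 8
t_a = 8/4 = 2; t_c = 0
T = 2·2 = 4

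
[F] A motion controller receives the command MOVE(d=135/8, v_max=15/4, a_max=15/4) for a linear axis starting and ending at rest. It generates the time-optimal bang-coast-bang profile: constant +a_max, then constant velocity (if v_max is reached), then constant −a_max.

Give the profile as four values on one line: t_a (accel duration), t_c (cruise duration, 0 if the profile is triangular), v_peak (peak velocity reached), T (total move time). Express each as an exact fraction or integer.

v_max²/a_max = (15/4)²/(15/4) = 15/4
135/8 ≥ 15/4 ⇒ cruise phase
t_a = (15/4)/(15/4) = 1; v_peak = 15/4
d_cruise = 135/8 − 15/4 = 105/8; t_c = (105/8)/(15/4) = 7/2
T = 2·1 + 7/2 = 11/2

t_a=1 t_c=7/2 v_peak=15/4 T=11/2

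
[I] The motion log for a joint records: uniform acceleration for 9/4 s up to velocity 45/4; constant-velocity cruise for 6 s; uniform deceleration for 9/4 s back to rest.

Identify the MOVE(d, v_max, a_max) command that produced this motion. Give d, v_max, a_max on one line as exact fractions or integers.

a_max = (45/4)/(9/4) = 5
d_a = ½·45/4·9/4 = 405/32; d_c = 45/4·6 = 135/2
d = 2·405/32 + 135/2 = 1485/16
t_c = 6 > 0 → v_max = v_peak = 45/4

d=1485/16 v_max=45/4 a_max=5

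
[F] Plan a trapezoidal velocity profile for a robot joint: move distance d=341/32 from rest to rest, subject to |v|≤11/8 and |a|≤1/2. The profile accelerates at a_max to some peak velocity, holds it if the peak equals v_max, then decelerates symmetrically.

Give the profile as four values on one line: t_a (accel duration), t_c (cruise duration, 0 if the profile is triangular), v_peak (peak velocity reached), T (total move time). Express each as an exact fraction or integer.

t_a=11/4 t_c=5 v_peak=11/8 T=21/2

vₘ²/aₘ = (11/8)²/(1/2) = 121/32
341/32 ≥ 121/32 ⇒ cruise phase
t_a = (11/8)/(1/2) = 11/4; v_peak = 11/8
d_cruise = 341/32 − 121/32 = 55/8; t_c = (55/8)/(11/8) = 5
T = 2·11/4 + 5 = 21/2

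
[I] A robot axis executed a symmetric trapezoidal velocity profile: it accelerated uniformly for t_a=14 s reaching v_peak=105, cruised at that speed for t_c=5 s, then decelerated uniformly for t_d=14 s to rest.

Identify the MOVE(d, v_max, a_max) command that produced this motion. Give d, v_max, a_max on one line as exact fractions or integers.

d=1995 v_max=105 a_max=15/2

a_max = 105/14 = 15/2
d_a = ½·105·14 = 735; d_c = 105·5 = 525
d = 2·735 + 525 = 1995
t_c = 5 > 0 → v_max = v_peak = 105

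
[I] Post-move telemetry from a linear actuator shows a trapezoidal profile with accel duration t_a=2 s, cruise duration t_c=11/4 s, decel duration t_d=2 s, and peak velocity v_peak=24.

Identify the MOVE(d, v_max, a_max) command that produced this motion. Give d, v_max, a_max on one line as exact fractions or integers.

a_max = 24/2 = 12
d_a = ½·24·2 = 24; d_c = 24·11/4 = 66
d = 2·24 + 66 = 114
t_c = 11/4 > 0 so v_max = 24

d=114 v_max=24 a_max=12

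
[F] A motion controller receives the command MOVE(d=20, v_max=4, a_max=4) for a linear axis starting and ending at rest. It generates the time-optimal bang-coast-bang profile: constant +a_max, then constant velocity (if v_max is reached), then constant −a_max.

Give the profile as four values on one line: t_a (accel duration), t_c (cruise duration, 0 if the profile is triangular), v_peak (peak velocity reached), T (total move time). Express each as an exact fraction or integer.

t_a=1 t_c=4 v_peak=4 T=6

v_max²/a_max = 4²/4 = 4
20 ≥ 4 ⇒ cruise phase
t_a = 4/4 = 1; v_peak = 4
d_cruise = 20 − 4 = 16; t_c = 16/4 = 4
T = 2·1 + 4 = 6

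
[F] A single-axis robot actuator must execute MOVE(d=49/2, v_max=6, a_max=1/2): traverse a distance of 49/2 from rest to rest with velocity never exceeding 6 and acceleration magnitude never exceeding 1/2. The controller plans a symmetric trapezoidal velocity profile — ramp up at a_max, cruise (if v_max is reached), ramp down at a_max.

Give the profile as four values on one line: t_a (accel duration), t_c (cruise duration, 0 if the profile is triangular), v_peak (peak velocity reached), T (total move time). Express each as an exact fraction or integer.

(v_max)²/a_max = 6²/(1/2) = 72
49/2 < 72 ⇒ no cruise
v_peak = √(49/2·1/2) = √(49/4) = 7/2
t_a = (7/2)/(1/2) = 7; t_c = 0
T = 2·7 = 14

t_a=7 t_c=0 v_peak=7/2 T=14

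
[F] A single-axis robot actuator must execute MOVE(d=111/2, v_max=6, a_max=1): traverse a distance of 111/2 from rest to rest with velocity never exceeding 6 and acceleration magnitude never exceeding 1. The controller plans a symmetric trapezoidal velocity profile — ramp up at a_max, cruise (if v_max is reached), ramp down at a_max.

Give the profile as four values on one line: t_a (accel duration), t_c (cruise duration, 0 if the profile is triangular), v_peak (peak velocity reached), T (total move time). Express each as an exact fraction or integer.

t_a=6 t_c=13/4 v_peak=6 T=61/4

(v_max)²/a_max = 6²/1 = 36
111/2 ≥ 36 ⇒ cruise phase
t_a = 6/1 = 6; v_peak = 6
d_cruise = 111/2 − 36 = 39/2; t_c = (39/2)/6 = 13/4
T = 2·6 + 13/4 = 61/4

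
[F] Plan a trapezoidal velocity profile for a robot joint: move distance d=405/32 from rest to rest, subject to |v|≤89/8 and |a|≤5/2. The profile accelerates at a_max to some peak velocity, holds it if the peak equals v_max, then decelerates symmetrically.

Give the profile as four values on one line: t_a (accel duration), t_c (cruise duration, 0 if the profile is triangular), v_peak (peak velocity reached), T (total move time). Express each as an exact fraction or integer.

(v_max)²/a_max = (89/8)²/(5/2) = 7921/160
405/32 < 7921/160 → triangular
v_peak = √(405/32·5/2) = √(2025/64) = 45/8
t_a = (45/8)/(5/2) = 9/4; t_c = 0
T = 2·9/4 = 9/2

t_a=9/4 t_c=0 v_peak=45/8 T=9/2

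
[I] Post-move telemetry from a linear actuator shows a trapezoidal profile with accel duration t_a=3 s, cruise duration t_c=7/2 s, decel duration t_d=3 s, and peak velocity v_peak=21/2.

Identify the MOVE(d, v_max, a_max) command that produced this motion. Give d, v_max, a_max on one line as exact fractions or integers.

d=273/4 v_max=21/2 a_max=7/2

a_max = (21/2)/3 = 7/2
d_a = ½·21/2·3 = 63/4; d_c = 21/2·7/2 = 147/4
d = 2·63/4 + 147/4 = 273/4
t_c = 7/2 > 0 → v_max = v_peak = 21/2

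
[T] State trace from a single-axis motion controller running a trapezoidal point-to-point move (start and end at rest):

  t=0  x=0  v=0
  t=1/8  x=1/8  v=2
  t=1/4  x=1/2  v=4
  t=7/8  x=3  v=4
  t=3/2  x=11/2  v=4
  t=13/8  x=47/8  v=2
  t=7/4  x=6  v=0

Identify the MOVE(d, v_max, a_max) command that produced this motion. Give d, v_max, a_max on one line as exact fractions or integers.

final state: t=7/4, x=6, v=0 → d = 6
a_max = (2−0)/(1/8−0) = 16
max v = 4 over t∈[1/4,3/2] → v_max = 4
check: 4·(1/4+5/4) = 6 ✓

d=6 v_max=4 a_max=16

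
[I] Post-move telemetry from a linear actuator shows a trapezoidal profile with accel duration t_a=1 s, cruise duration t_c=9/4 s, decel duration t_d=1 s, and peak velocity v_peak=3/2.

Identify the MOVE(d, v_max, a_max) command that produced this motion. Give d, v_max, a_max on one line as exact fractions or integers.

a_max = (3/2)/1 = 3/2
d_a = ½·3/2·1 = 3/4; d_c = 3/2·9/4 = 27/8
d = 2·3/4 + 27/8 = 39/8
t_c = 9/4 > 0 ⇒ limit active, v_max = 3/2

d=39/8 v_max=3/2 a_max=3/2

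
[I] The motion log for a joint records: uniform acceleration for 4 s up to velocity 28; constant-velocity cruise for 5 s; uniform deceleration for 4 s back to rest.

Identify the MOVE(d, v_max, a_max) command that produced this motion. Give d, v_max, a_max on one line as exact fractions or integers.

a_max = 28/4 = 7
d_a = ½·28·4 = 56; d_c = 28·5 = 140
d = 2·56 + 140 = 252
t_c = 5 > 0 so v_max = 28

d=252 v_max=28 a_max=7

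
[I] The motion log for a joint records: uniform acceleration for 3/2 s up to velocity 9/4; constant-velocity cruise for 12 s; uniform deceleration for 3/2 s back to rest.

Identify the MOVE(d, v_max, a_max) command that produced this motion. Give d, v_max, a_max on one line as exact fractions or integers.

d=243/8 v_max=9/4 a_max=3/2

a_max = (9/4)/(3/2) = 3/2
d_a = ½·9/4·3/2 = 27/16; d_c = 9/4·12 = 27
d = 2·27/16 + 27 = 243/8
t_c = 12 > 0 so v_max = 9/4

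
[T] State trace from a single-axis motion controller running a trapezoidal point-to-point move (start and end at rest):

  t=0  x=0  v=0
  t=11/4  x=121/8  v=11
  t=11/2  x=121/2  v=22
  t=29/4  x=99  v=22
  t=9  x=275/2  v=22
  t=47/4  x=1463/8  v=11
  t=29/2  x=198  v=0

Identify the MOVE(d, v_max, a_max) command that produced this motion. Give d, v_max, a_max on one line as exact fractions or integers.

final state: t=29/2, x=198, v=0 → d = 198
a_max = (11−0)/(11/4−0) = 4
max v = 22 over t∈[11/2,9] → v_max = 22
check: 22·(11/2+7/2) = 198 ✓

d=198 v_max=22 a_max=4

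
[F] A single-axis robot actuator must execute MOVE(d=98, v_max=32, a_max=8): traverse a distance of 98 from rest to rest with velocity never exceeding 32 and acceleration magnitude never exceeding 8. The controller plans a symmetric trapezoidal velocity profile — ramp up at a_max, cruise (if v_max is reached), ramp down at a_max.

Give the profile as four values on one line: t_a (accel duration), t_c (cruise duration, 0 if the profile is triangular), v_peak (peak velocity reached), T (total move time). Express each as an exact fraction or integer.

t_a=7/2 t_c=0 v_peak=28 T=7

v_max²/a_max = 32²/8 = 128
98 < 128 ⇒ no cruise
v_peak = √(98·8) = √784 = 28
t_a = 28/8 = 7/2; t_c = 0
T = 2·7/2 = 7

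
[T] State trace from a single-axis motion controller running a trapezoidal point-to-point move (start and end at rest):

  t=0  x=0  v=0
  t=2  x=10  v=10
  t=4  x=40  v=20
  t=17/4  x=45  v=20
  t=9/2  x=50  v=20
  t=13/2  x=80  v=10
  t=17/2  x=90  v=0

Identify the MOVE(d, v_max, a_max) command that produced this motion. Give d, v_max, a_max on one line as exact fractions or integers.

final state: t=17/2, x=90, v=0 → d = 90
a_max = (10−0)/(2−0) = 5
max v = 20 over t∈[4,9/2] → v_max = 20
check: 20·(4+1/2) = 90 ✓

d=90 v_max=20 a_max=5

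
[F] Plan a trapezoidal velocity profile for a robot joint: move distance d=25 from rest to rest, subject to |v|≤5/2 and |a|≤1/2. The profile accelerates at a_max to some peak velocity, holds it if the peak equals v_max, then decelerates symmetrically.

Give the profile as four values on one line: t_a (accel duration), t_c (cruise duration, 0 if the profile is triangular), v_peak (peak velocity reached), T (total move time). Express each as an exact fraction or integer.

(v_max)²/a_max = (5/2)²/(1/2) = 25/2
25 ≥ 25/2 → trapezoidal
t_a = (5/2)/(1/2) = 5; v_peak = 5/2
d_cruise = 25 − 25/2 = 25/2; t_c = (25/2)/(5/2) = 5
T = 2·5 + 5 = 15

t_a=5 t_c=5 v_peak=5/2 T=15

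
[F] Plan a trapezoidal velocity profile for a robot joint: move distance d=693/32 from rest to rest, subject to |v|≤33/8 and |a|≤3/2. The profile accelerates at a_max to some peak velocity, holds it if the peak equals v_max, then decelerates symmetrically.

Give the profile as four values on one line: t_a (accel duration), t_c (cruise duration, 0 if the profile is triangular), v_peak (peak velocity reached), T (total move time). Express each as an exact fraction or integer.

vₘ²/aₘ = (33/8)²/(3/2) = 363/32
693/32 ≥ 363/32 ⇒ cruise phase
t_a = (33/8)/(3/2) = 11/4; v_peak = 33/8
d_cruise = 693/32 − 363/32 = 165/16; t_c = (165/16)/(33/8) = 5/2
T = 2·11/4 + 5/2 = 8

t_a=11/4 t_c=5/2 v_peak=33/8 T=8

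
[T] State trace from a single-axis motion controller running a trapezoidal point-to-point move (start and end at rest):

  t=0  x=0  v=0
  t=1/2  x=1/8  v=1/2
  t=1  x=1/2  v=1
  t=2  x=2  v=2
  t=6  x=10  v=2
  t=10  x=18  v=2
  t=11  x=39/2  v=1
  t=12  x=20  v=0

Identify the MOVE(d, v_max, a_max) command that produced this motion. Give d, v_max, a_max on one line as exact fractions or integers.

final state: t=12, x=20, v=0 → d = 20
a_max = (1/2−0)/(1/2−0) = 1
max v = 2 over t∈[2,10] → v_max = 2
check: 2·(2+8) = 20 ✓

d=20 v_max=2 a_max=1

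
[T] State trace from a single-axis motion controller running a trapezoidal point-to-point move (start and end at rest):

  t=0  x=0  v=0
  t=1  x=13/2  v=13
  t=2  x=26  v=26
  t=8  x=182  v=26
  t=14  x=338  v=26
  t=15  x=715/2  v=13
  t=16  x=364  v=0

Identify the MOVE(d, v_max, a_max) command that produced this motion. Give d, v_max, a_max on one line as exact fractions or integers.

d=364 v_max=26 a_max=13

final state: t=16, x=364, v=0 → d = 364
a_max = (13−0)/(1−0) = 13
max v = 26 over t∈[2,14] → v_max = 26
check: 26·(2+12) = 364 ✓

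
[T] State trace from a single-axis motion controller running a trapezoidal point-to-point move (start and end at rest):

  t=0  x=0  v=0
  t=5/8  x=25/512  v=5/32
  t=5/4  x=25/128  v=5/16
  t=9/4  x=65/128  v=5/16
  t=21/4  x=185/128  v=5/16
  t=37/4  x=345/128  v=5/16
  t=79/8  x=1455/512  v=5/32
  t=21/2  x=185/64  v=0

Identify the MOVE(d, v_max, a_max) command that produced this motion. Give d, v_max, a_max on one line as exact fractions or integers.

final state: t=21/2, x=185/64, v=0 → d = 185/64
a_max = (5/32−0)/(5/8−0) = 1/4
max v = 5/16 over t∈[5/4,37/4] → v_max = 5/16
check: 5/16·(5/4+8) = 185/64 ✓

d=185/64 v_max=5/16 a_max=1/4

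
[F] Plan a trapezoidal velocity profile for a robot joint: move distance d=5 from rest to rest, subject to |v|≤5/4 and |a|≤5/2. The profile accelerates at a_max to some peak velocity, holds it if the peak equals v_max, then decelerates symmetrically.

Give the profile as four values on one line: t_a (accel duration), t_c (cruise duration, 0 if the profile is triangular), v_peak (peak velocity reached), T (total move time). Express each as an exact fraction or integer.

t_a=1/2 t_c=7/2 v_peak=5/4 T=9/2

v_max²/a_max = (5/4)²/(5/2) = 5/8
5 ≥ 5/8 ⇒ cruise phase
t_a = (5/4)/(5/2) = 1/2; v_peak = 5/4
d_cruise = 5 − 5/8 = 35/8; t_c = (35/8)/(5/4) = 7/2
T = 2·1/2 + 7/2 = 9/2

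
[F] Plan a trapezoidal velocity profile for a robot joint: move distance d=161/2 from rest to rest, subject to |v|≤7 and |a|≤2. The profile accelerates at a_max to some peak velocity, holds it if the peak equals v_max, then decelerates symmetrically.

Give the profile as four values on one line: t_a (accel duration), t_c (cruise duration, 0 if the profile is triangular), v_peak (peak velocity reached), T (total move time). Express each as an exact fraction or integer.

t_a=7/2 t_c=8 v_peak=7 T=15

vₘ²/aₘ = 7²/2 = 49/2
161/2 ≥ 49/2 ⇒ cruise phase
t_a = 7/2; v_peak = 7
d_cruise = 161/2 − 49/2 = 56; t_c = 56/7 = 8
T = 2·7/2 + 8 = 15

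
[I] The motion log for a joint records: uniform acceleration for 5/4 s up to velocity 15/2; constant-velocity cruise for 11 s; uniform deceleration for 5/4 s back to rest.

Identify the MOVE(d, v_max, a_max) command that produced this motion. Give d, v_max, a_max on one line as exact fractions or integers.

a_max = (15/2)/(5/4) = 6
d_a = ½·15/2·5/4 = 75/16; d_c = 15/2·11 = 165/2
d = 2·75/16 + 165/2 = 735/8
t_c = 11 > 0 so v_max = 15/2

d=735/8 v_max=15/2 a_max=6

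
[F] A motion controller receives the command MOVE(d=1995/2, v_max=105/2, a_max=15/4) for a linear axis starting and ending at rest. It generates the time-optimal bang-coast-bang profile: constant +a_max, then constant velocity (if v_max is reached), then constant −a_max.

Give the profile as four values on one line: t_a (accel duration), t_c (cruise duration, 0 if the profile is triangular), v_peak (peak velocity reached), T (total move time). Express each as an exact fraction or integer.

v_max²/a_max = (105/2)²/(15/4) = 735
1995/2 ≥ 735 → trapezoidal
t_a = (105/2)/(15/4) = 14; v_peak = 105/2
d_cruise = 1995/2 − 735 = 525/2; t_c = (525/2)/(105/2) = 5
T = 2·14 + 5 = 33

t_a=14 t_c=5 v_peak=105/2 T=33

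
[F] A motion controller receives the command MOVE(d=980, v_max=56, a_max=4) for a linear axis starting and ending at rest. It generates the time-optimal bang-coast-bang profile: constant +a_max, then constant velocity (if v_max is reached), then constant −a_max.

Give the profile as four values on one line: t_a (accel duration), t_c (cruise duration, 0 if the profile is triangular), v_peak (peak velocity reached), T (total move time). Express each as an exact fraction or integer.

t_a=14 t_c=7/2 v_peak=56 T=63/2

v_max²/a_max = 56²/4 = 784
980 ≥ 784 so v_max reached
t_a = 56/4 = 14; v_peak = 56
d_cruise = 980 − 784 = 196; t_c = 196/56 = 7/2
T = 2·14 + 7/2 = 63/2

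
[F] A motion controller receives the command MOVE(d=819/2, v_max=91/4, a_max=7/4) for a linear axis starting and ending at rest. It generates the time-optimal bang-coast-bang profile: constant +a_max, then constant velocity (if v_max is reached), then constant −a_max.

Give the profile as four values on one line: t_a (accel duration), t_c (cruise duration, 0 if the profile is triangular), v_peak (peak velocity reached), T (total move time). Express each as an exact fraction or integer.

t_a=13 t_c=5 v_peak=91/4 T=31

v_max²/a_max = (91/4)²/(7/4) = 1183/4
819/2 ≥ 1183/4 ⇒ cruise phase
t_a = (91/4)/(7/4) = 13; v_peak = 91/4
d_cruise = 819/2 − 1183/4 = 455/4; t_c = (455/4)/(91/4) = 5
T = 2·13 + 5 = 31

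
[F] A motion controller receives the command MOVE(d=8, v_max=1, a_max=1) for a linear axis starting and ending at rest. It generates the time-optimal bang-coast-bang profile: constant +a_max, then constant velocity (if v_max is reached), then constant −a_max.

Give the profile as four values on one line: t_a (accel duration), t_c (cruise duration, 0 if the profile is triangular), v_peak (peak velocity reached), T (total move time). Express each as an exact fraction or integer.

t_a=1 t_c=7 v_peak=1 T=9

(v_max)²/a_max = 1²/1 = 1
8 ≥ 1 → trapezoidal
t_a = 1/1 = 1; v_peak = 1
d_cruise = 8 − 1 = 7; t_c = 7/1 = 7
T = 2·1 + 7 = 9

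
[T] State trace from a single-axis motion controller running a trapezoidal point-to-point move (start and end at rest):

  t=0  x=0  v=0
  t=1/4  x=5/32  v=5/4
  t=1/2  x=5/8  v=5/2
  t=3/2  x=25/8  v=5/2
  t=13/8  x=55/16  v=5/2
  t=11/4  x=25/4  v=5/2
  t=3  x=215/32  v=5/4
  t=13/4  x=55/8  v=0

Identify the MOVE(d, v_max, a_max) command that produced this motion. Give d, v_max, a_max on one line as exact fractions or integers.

final state: t=13/4, x=55/8, v=0 → d = 55/8
a_max = (5/4−0)/(1/4−0) = 5
max v = 5/2 over t∈[1/2,11/4] → v_max = 5/2
check: 5/2·(1/2+9/4) = 55/8 ✓

d=55/8 v_max=5/2 a_max=5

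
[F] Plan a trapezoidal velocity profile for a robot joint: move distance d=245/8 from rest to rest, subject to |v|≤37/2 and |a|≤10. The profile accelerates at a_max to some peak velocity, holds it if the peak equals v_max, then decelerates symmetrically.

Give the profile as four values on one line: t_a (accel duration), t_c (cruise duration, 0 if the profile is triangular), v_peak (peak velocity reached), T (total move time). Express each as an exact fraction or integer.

t_a=7/4 t_c=0 v_peak=35/2 T=7/2

(v_max)²/a_max = (37/2)²/10 = 1369/40
245/8 < 1369/40 → triangular
v_peak = √(245/8·10) = √(1225/4) = 35/2
t_a = (35/2)/10 = 7/4; t_c = 0
T = 2·7/4 = 7/2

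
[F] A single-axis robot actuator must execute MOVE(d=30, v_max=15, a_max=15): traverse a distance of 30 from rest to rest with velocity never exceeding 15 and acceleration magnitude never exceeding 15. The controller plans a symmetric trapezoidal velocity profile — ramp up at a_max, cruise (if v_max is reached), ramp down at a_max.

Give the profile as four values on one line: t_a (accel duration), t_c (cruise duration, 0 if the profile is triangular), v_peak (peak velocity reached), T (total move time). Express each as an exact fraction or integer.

t_a=1 t_c=1 v_peak=15 T=3

(v_max)²/a_max = 15²/15 = 15
30 ≥ 15 ⇒ cruise phase
t_a = 15/15 = 1; v_peak = 15
d_cruise = 30 − 15 = 15; t_c = 15/15 = 1
T = 2·1 + 1 = 3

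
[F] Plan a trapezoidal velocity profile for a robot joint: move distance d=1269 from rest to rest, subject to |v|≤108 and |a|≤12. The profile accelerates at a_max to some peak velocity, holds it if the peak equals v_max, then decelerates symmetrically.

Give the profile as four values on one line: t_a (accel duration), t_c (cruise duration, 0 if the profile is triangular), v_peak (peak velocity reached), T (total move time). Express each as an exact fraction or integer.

vₘ²/aₘ = 108²/12 = 972
1269 ≥ 972 ⇒ cruise phase
t_a = 108/12 = 9; v_peak = 108
d_cruise = 1269 − 972 = 297; t_c = 297/108 = 11/4
T = 2·9 + 11/4 = 83/4

t_a=9 t_c=11/4 v_peak=108 T=83/4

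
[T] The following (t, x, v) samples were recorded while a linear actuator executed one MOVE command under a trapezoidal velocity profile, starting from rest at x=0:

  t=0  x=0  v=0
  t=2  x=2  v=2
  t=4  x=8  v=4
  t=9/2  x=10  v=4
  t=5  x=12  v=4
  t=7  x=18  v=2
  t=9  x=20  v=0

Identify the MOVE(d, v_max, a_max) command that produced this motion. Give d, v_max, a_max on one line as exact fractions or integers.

final state: t=9, x=20, v=0 → d = 20
a_max = (2−0)/(2−0) = 1
max v = 4 over t∈[4,5] → v_max = 4
check: 4·(4+1) = 20 ✓

d=20 v_max=4 a_max=1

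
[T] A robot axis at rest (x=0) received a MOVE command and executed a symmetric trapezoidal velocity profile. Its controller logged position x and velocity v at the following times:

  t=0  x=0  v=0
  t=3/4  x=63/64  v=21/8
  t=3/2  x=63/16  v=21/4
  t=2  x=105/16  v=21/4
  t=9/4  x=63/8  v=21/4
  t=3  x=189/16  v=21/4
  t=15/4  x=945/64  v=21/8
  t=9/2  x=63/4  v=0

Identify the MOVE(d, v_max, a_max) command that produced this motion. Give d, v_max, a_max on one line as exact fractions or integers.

final state: t=9/2, x=63/4, v=0 → d = 63/4
a_max = (21/8−0)/(3/4−0) = 7/2
max v = 21/4 over t∈[3/2,3] → v_max = 21/4
check: 21/4·(3/2+3/2) = 63/4 ✓

d=63/4 v_max=21/4 a_max=7/2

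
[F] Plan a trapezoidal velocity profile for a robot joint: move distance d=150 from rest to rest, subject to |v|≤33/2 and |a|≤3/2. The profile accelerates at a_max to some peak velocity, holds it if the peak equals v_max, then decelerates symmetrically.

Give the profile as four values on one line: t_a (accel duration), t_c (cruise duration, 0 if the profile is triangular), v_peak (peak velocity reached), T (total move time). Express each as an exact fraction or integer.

(v_max)²/a_max = (33/2)²/(3/2) = 363/2
150 < 363/2 ⇒ no cruise
v_peak = √(150·3/2) = √225 = 15
t_a = 15/(3/2) = 10; t_c = 0
T = 2·10 = 20

t_a=10 t_c=0 v_peak=15 T=20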